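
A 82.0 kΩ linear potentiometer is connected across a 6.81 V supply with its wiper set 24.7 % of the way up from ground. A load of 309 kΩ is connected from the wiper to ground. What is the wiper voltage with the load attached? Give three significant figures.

The wiper splits the pot into (1−α)R = 61.75 kΩ above and αR = 20.25 kΩ below.
Lower section ‖ load = 19.01 kΩ.
V_wiper = 6.81 × 19.01/(61.75 + 19.01) = 1.60 V.

V ≈ 1.60 V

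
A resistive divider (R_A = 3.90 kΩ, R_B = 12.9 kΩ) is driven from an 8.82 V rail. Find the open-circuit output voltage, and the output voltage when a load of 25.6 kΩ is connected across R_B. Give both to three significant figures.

Open-circuit: V = 8.82 × 12.9/(3.90 + 12.9) = 6.77 V.
With the load, R_B becomes R_B‖R_L = 8.578 kΩ, so V = 8.82 × 8.578/12.48 = 6.06 V.

Unloaded: 6.77 V; loaded: 6.06 V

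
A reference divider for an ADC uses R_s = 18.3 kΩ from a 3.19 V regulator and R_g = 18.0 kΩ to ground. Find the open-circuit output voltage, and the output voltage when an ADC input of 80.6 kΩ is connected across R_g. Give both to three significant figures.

Unloaded: 1.58 V; loaded: 1.42 V

Open-circuit: V = 3.19 × 18.0/(18.3 + 18.0) = 1.58 V.
With the load, R_g becomes R_g‖R_L = 14.71 kΩ, so V = 3.19 × 14.71/33.01 = 1.42 V.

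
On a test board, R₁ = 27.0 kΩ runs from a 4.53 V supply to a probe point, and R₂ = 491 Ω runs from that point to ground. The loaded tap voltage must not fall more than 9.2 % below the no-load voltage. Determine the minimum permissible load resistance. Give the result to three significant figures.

Output resistance R_th = R₁‖R₂ = (27000 × 491)/27490 = 482.2 Ω.
The fractional drop is R_th/(R_th + R_L); requiring this ≤ 0.0920 gives R_L ≥ R_th(1/0.0920 − 1) = 482.2 × 9.870 = 4.76 kΩ.

R_L(min) ≈ 4.76 kΩ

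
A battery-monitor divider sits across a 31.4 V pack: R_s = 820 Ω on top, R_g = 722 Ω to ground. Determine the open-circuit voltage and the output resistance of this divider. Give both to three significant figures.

V_th is the open-circuit tap voltage: 31.4 × 722/(820 + 722) = 14.7 V.
With the supply zeroed, R_s and R_g appear in parallel from the tap: R_th = R_s‖R_g = (820 × 722)/1542 = 384 Ω.

V_th = 14.7 V, R_th = 384 Ω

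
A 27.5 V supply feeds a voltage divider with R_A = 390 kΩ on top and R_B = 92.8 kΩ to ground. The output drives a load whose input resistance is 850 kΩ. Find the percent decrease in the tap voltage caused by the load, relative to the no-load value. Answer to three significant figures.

8.10 %

The divider's output (Thévenin) resistance is R_A‖R_B = 74.96 kΩ.
Fractional drop under load = R_th/(R_th + R_L) = 74.96 / (74.96 + 850) = 0.08104.
So the output falls by 8.10 %.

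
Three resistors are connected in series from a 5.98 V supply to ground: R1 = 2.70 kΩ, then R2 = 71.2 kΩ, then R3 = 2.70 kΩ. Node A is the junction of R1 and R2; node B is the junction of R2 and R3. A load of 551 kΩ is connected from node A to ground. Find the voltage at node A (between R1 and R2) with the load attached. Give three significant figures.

V ≈ 5.74 V

Below node A the series string R2+R3 = 73.90 kΩ sits in parallel with the 551 kΩ load: 65.16 kΩ.
V_A = 5.98 × 65.16/(2.70 + 65.16) = 5.74 V.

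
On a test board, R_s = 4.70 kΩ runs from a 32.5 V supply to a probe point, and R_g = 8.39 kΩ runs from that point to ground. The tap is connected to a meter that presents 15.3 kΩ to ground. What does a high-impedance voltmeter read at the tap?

The load sits in parallel with R_g: R_g‖R_L = (8.39 × 15.3) / (8.39 + 15.3) = 5.419 kΩ.
V_out = 32.5 × 5.419 / (4.70 + 5.419) = 32.5 × 5.419/10.12 = 17.4 V.
(Unloaded it would have been 20.8 V.)

V_out ≈ 17.4 V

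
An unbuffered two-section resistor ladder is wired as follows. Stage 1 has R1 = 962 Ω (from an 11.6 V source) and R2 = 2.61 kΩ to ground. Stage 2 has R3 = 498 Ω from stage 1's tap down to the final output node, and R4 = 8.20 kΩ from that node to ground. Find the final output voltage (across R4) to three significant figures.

Stage 2 presents R3+R4 = 8698 Ω as a load on stage 1's tap.
Stage 1's lower leg becomes R2‖(R3+R4) = 2008 Ω, so V_mid = 11.6 × 2008/2970 = 7.842 V.
Stage 2 is itself unloaded: V_out = V_mid × R4/(R3+R4) = 7.842 × 8200/8698 = 7.39 V.

V_out ≈ 7.39 V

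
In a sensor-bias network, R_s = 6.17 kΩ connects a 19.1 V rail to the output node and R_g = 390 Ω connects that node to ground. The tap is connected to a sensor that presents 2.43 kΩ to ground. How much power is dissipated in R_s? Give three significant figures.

Total resistance from the source is R_s + (R_g‖R_L) = 6506 Ω, so I = 19.1/6506 Ω = 2.936 mA.
P = I²·R_s = (2.936 mA)² × 6.17 kΩ = 53.2 mW.

P ≈ 53.2 mW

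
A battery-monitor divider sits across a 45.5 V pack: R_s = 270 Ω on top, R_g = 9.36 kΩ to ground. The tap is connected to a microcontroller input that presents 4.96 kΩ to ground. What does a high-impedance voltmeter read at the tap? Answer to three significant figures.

V_out ≈ 42.0 V

The load sits in parallel with R_g: R_g‖R_L = (9360 × 4960) / (9360 + 4960) = 3242 Ω.
V_out = 45.5 × 3242 / (270 + 3242) = 45.5 × 3242/3512 = 42.0 V.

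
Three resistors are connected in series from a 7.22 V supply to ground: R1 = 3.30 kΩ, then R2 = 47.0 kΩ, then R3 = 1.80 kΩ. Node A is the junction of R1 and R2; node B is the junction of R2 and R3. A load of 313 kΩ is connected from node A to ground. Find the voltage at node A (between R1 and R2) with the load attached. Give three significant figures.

Below node A the series string R2+R3 = 48.80 kΩ sits in parallel with the 313 kΩ load: 42.22 kΩ.
V_A = 7.22 × 42.22/(3.30 + 42.22) = 6.70 V.

V ≈ 6.70 V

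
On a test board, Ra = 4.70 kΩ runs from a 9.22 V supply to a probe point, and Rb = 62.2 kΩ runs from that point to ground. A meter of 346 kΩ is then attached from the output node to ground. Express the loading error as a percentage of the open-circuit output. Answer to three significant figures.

The divider's output (Thévenin) resistance is Ra‖Rb = 4.370 kΩ.
Fractional drop under load = R_th/(R_th + R_L) = 4.370 / (4.370 + 346) = 0.01247.
So the output falls by 1.25 %.

1.25 %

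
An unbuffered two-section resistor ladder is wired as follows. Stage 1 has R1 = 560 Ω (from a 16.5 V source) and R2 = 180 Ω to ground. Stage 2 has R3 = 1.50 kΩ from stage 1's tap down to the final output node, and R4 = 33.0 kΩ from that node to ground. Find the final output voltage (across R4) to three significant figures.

V_out ≈ 3.82 V

Stage 2 presents R3+R4 = 34500 Ω as a load on stage 1's tap.
Stage 1's lower leg becomes R2‖(R3+R4) = 179.1 Ω, so V_mid = 16.5 × 179.1/739.1 = 3.998 V.
Stage 2 is itself unloaded: V_out = V_mid × R4/(R3+R4) = 3.998 × 33000/34500 = 3.82 V.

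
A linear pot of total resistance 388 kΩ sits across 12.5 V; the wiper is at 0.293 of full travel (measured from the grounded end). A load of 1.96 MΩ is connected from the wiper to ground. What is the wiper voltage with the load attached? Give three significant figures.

The wiper splits the pot into (1−α)R = 274.3 kΩ above and αR = 113.7 kΩ below.
Lower section ‖ load = 107.5 kΩ.
V_wiper = 12.5 × 107.5/(274.3 + 107.5) = 3.52 V.

V ≈ 3.52 V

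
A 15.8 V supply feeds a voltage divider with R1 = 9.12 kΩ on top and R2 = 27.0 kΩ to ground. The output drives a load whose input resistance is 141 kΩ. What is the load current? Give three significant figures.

R2‖R_L = 22.66 kΩ; V_out = 15.8 × 22.66/31.78 = 11.27 V.
I_L = V_out / R_L = 11.27 / 141 kΩ = 0.0799 mA.

I_L ≈ 0.0799 mA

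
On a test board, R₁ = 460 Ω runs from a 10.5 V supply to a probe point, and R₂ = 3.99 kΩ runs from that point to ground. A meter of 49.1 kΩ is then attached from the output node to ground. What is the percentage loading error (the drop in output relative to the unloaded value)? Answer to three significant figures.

0.833 %

The divider's output (Thévenin) resistance is R₁‖R₂ = 412.4 Ω.
Fractional drop under load = R_th/(R_th + R_L) = 412.4 / (412.4 + 49100) = 0.008330.
So the output falls by 0.833 %.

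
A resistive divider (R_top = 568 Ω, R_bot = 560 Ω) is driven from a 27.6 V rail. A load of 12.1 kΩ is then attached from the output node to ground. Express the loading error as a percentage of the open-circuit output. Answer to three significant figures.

The divider's output (Thévenin) resistance is R_top‖R_bot = 282.0 Ω.
Fractional drop under load = R_th/(R_th + R_L) = 282.0 / (282.0 + 12100) = 0.02277.
So the output falls by 2.28 %.

2.28 %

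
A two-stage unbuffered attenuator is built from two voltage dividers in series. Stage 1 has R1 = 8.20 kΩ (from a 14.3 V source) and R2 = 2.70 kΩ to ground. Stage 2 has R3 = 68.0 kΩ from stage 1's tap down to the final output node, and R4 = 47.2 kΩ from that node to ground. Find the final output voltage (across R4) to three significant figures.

Stage 2 presents R3+R4 = 115.2 kΩ as a load on stage 1's tap.
Stage 1's lower leg becomes R2‖(R3+R4) = 2.638 kΩ, so V_mid = 14.3 × 2.638/10.84 = 3.481 V.
Stage 2 is itself unloaded: V_out = V_mid × R4/(R3+R4) = 3.481 × 47.2/115.2 = 1.43 V.

V_out ≈ 1.43 V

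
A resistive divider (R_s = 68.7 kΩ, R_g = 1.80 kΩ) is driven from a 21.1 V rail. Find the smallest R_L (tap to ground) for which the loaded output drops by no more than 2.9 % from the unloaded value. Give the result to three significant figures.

Output resistance R_th = R_s‖R_g = (68.7 × 1.80)/70.50 = 1.754 kΩ.
The fractional drop is R_th/(R_th + R_L); requiring this ≤ 0.0290 gives R_L ≥ R_th(1/0.0290 − 1) = 1.754 × 33.48 = 58.7 kΩ.

R_L(min) ≈ 58.7 kΩ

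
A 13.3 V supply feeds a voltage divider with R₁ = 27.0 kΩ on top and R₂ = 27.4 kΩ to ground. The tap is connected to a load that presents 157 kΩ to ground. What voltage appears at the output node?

V_out ≈ 6.16 V

The load sits in parallel with R₂: R₂‖R_L = (27.4 × 157) / (27.4 + 157) = 23.33 kΩ.
V_out = 13.3 × 23.33 / (27.0 + 23.33) = 13.3 × 23.33/50.33 = 6.16 V.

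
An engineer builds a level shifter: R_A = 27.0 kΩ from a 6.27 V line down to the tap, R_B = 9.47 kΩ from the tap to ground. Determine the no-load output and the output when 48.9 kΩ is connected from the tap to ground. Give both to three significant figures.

Open-circuit: V = 6.27 × 9.47/(27.0 + 9.47) = 1.63 V.
With the load, R_B becomes R_B‖R_L = 7.934 kΩ, so V = 6.27 × 7.934/34.93 = 1.42 V.

Unloaded: 1.63 V; loaded: 1.42 V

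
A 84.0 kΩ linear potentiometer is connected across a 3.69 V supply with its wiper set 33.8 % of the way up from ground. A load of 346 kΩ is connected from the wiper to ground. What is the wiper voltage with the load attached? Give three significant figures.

The wiper splits the pot into (1−α)R = 55.61 kΩ above and αR = 28.39 kΩ below.
Lower section ‖ load = 26.24 kΩ.
V_wiper = 3.69 × 26.24/(55.61 + 26.24) = 1.18 V.

V ≈ 1.18 V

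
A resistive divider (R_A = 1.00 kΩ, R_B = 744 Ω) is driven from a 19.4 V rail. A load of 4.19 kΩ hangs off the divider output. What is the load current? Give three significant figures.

R_B‖R_L = 631.8 Ω; V_out = 19.4 × 631.8/1632 = 7.511 V.
I_L = V_out / R_L = 7.511 / 4.19 kΩ = 1.79 mA.

I_L ≈ 1.79 mA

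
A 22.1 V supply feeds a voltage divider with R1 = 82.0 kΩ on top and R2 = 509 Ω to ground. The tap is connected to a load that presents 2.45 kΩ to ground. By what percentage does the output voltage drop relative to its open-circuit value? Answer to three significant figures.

17.1 %

The divider's output (Thévenin) resistance is R1‖R2 = 505.9 Ω.
Fractional drop under load = R_th/(R_th + R_L) = 505.9 / (505.9 + 2450) = 0.1711.
So the output falls by 17.1 %.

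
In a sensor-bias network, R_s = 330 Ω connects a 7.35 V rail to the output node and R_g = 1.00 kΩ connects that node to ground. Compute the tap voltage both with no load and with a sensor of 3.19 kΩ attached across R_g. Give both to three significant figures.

Unloaded: 5.53 V; loaded: 5.13 V

Open-circuit: V = 7.35 × 1000/(330 + 1000) = 5.53 V.
With the load, R_g becomes R_g‖R_L = 761.3 Ω, so V = 7.35 × 761.3/1091 = 5.13 V.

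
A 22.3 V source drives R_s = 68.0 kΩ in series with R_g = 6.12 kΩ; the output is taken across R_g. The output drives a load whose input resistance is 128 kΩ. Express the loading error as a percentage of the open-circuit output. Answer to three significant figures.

4.20 %

The divider's output (Thévenin) resistance is R_s‖R_g = 5.615 kΩ.
Fractional drop under load = R_th/(R_th + R_L) = 5.615 / (5.615 + 128) = 0.04202.
So the output falls by 4.20 %.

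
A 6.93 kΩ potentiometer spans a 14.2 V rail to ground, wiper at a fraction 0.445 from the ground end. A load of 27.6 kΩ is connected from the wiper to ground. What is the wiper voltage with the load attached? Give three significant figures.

The wiper splits the pot into (1−α)R = 3.846 kΩ above and αR = 3.084 kΩ below.
Lower section ‖ load = 2.774 kΩ.
V_wiper = 14.2 × 2.774/(3.846 + 2.774) = 5.95 V.

V ≈ 5.95 V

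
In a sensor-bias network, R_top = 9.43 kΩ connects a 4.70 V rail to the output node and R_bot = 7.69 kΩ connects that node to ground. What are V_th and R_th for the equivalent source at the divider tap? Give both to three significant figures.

V_th = 2.11 V, R_th = 4.24 kΩ

V_th is the open-circuit tap voltage: 4.70 × 7.69/(9.43 + 7.69) = 2.11 V.
With the supply zeroed, R_top and R_bot appear in parallel from the tap: R_th = R_top‖R_bot = (9.43 × 7.69)/17.12 = 4.24 kΩ.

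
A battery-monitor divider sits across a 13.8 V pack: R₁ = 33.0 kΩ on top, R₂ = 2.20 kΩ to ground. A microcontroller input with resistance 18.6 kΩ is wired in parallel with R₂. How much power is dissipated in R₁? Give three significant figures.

Total resistance from the source is R₁ + (R₂‖R_L) = 34.97 kΩ, so I = 13.8/34.97 kΩ = 0.3947 mA.
P = I²·R₁ = (0.3947 mA)² × 33.0 kΩ = 5.14 mW.

P ≈ 5.14 mW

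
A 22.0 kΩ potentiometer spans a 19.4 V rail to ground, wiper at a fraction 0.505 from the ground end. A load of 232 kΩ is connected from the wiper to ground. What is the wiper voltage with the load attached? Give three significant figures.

V ≈ 9.57 V

The wiper splits the pot into (1−α)R = 10.89 kΩ above and αR = 11.11 kΩ below.
Lower section ‖ load = 10.60 kΩ.
V_wiper = 19.4 × 10.60/(10.89 + 10.60) = 9.57 V.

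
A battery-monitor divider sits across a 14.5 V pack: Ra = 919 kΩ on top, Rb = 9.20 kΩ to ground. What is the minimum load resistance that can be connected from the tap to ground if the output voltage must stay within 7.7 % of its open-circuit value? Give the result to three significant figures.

Output resistance R_th = Ra‖Rb = (919 × 9.20)/928.2 = 9.109 kΩ.
The fractional drop is R_th/(R_th + R_L); requiring this ≤ 0.0770 gives R_L ≥ R_th(1/0.0770 − 1) = 9.109 × 11.99 = 109 kΩ.

R_L(min) ≈ 109 kΩ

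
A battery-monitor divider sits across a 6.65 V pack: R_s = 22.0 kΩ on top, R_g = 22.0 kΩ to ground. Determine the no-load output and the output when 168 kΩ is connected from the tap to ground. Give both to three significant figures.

Unloaded: 3.33 V; loaded: 3.12 V

Open-circuit: V = 6.65 × 22.0/(22.0 + 22.0) = 3.33 V.
With the load, R_g becomes R_g‖R_L = 19.45 kΩ, so V = 6.65 × 19.45/41.45 = 3.12 V.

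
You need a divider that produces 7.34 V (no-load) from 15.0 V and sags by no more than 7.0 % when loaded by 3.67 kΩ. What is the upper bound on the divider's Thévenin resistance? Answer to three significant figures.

Loading drop = R_th/(R_th + R_L) ≤ 0.0700, so R_th ≤ R_L · ε/(1−ε) = 3.67 kΩ × 0.0700/0.9300 = 276 Ω.
(Any R1, R2 with R2/(R1+R2) = 0.489 and R1‖R2 ≤ 276 Ω will meet the spec.)

R_th ≤ 276 Ω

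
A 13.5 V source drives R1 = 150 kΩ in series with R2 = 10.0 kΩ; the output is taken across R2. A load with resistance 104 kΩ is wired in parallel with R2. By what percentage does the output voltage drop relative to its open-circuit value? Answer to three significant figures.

8.27 %

Unloaded V = 13.5 × 10.0/160.0 = 0.84375 V.
Loaded: R2‖R_L = 9.123 kΩ, giving V = 13.5 × 9.123/159.1 = 0.77398 V.
Drop = (0.84375 − 0.77398) / 0.84375 = 8.27 %.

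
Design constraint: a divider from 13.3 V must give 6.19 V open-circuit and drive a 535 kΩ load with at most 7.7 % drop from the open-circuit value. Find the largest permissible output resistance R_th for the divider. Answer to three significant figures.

Loading drop = R_th/(R_th + R_L) ≤ 0.0770, so R_th ≤ R_L · ε/(1−ε) = 535 kΩ × 0.0770/0.9230 = 44.6 kΩ.
(Any R1, R2 with R2/(R1+R2) = 0.465 and R1‖R2 ≤ 44.6 kΩ will meet the spec.)

R_th ≤ 44.6 kΩ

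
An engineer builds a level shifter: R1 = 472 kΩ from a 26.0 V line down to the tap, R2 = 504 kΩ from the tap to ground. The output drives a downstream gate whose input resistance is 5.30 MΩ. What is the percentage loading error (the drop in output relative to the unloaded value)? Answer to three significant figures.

The divider's output (Thévenin) resistance is R1‖R2 = 243.7 kΩ.
Fractional drop under load = R_th/(R_th + R_L) = 243.7 / (243.7 + 5300) = 0.04397.
So the output falls by 4.40 %.

4.40 %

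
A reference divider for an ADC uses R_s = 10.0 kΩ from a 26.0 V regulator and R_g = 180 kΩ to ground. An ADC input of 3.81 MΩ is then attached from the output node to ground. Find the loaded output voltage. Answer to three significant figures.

V_out ≈ 24.6 V

The load sits in parallel with R_g: R_g‖R_L = (180 × 3810) / (180 + 3810) = 171.9 kΩ.
V_out = 26.0 × 171.9 / (10.0 + 171.9) = 26.0 × 171.9/181.9 = 24.6 V.
(Unloaded it would have been 24.6 V.)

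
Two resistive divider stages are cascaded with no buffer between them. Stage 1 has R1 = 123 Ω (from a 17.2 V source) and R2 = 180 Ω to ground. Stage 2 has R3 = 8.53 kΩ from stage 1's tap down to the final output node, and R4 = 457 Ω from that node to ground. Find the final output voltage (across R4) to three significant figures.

V_out ≈ 0.515 V

Stage 2 presents R3+R4 = 8987 Ω as a load on stage 1's tap.
Stage 1's lower leg becomes R2‖(R3+R4) = 176.5 Ω, so V_mid = 17.2 × 176.5/299.5 = 10.14 V.
Stage 2 is itself unloaded: V_out = V_mid × R4/(R3+R4) = 10.14 × 457/8987 = 0.515 V.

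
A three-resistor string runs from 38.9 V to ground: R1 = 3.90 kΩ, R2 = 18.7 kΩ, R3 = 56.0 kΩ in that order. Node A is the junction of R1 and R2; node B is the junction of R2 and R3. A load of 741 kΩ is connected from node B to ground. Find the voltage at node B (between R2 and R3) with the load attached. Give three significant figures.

V ≈ 27.1 V

At node B, R3 is in parallel with the load: R3‖R_L = 52.07 kΩ.
Below node A the resistance is R2 + (R3‖R_L) = 70.77 kΩ, so V_A = 38.9 × 70.77/74.67 = 36.87 V.
Then V_B = V_A × (R3‖R_L)/(R2 + R3‖R_L) = 36.87 × 52.07/70.77 = 27.1 V.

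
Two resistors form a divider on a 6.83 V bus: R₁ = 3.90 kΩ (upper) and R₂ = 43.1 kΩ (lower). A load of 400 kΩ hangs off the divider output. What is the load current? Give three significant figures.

I_L ≈ 0.0155 mA

R₂‖R_L = 38.91 kΩ; V_out = 6.83 × 38.91/42.81 = 6.208 V.
I_L = V_out / R_L = 6.208 / 400 kΩ = 0.0155 mA.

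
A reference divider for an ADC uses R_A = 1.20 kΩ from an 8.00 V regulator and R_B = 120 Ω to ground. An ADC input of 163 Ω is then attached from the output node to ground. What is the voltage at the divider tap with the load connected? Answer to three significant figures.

V_out ≈ 0.436 V

The load sits in parallel with R_B: R_B‖R_L = (120 × 163) / (120 + 163) = 69.12 Ω.
V_out = 8.00 × 69.12 / (1200 + 69.12) = 8.00 × 69.12/1269 = 0.436 V.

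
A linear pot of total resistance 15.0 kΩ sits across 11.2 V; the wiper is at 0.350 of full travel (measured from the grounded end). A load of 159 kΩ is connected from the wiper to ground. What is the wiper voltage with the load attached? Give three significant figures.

V ≈ 3.84 V

The wiper splits the pot into (1−α)R = 9.750 kΩ above and αR = 5.250 kΩ below.
Lower section ‖ load = 5.082 kΩ.
V_wiper = 11.2 × 5.082/(9.750 + 5.082) = 3.84 V.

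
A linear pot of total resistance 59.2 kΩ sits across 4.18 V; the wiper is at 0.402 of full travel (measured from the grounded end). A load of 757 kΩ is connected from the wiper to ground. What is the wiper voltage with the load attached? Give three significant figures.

V ≈ 1.65 V

The wiper splits the pot into (1−α)R = 35.40 kΩ above and αR = 23.80 kΩ below.
Lower section ‖ load = 23.07 kΩ.
V_wiper = 4.18 × 23.07/(35.40 + 23.07) = 1.65 V.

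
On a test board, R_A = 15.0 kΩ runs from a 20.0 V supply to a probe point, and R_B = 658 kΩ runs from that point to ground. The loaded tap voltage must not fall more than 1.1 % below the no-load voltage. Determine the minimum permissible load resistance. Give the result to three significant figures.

Output resistance R_th = R_A‖R_B = (15.0 × 658)/673.0 = 14.67 kΩ.
The fractional drop is R_th/(R_th + R_L); requiring this ≤ 0.0110 gives R_L ≥ R_th(1/0.0110 − 1) = 14.67 × 89.91 = 1.32 MΩ.

R_L(min) ≈ 1.32 MΩ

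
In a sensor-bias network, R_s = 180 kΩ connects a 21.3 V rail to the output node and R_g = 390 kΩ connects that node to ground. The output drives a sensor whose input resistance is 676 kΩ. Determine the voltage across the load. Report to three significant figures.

The load sits in parallel with R_g: R_g‖R_L = (390 × 676) / (390 + 676) = 247.3 kΩ.
V_out = 21.3 × 247.3 / (180 + 247.3) = 21.3 × 247.3/427.3 = 12.3 V.
(Unloaded it would have been 14.6 V.)

V_out ≈ 12.3 V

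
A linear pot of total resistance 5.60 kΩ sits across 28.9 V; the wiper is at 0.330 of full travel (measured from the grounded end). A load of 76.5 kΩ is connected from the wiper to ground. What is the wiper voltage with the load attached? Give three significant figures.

V ≈ 9.39 V

The wiper splits the pot into (1−α)R = 3.752 kΩ above and αR = 1.848 kΩ below.
Lower section ‖ load = 1.804 kΩ.
V_wiper = 28.9 × 1.804/(3.752 + 1.804) = 9.39 V.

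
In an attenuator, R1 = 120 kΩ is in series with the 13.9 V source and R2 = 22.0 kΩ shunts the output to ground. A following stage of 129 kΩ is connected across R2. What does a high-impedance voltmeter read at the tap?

V_out ≈ 1.88 V

The load sits in parallel with R2: R2‖R_L = (22.0 × 129) / (22.0 + 129) = 18.79 kΩ.
V_out = 13.9 × 18.79 / (120 + 18.79) = 13.9 × 18.79/138.8 = 1.88 V.
(Unloaded it would have been 2.15 V.)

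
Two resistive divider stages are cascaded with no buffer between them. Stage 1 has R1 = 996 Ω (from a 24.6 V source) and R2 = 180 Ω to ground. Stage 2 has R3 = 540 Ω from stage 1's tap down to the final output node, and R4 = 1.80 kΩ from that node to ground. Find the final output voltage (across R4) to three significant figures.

Stage 2 presents R3+R4 = 2340 Ω as a load on stage 1's tap.
Stage 1's lower leg becomes R2‖(R3+R4) = 167.1 Ω, so V_mid = 24.6 × 167.1/1163 = 3.535 V.
Stage 2 is itself unloaded: V_out = V_mid × R4/(R3+R4) = 3.535 × 1800/2340 = 2.72 V.

V_out ≈ 2.72 V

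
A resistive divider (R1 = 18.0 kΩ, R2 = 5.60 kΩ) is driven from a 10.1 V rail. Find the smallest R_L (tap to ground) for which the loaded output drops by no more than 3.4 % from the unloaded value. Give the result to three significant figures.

R_L(min) ≈ 121 kΩ

Output resistance R_th = R1‖R2 = (18.0 × 5.60)/23.60 = 4.271 kΩ.
The fractional drop is R_th/(R_th + R_L); requiring this ≤ 0.0340 gives R_L ≥ R_th(1/0.0340 − 1) = 4.271 × 28.41 = 121 kΩ.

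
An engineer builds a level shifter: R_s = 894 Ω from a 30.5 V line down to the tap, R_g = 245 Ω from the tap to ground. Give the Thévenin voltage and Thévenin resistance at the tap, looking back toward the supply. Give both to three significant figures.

V_th = 6.56 V, R_th = 192 Ω

V_th is the open-circuit tap voltage: 30.5 × 245/(894 + 245) = 6.56 V.
With the supply zeroed, R_s and R_g appear in parallel from the tap: R_th = R_s‖R_g = (894 × 245)/1139 = 192 Ω.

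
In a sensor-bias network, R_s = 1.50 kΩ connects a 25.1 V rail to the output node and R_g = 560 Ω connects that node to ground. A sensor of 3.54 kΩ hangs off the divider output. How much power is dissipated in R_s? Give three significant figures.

P ≈ 240 mW

Total resistance from the source is R_s + (R_g‖R_L) = 1984 Ω, so I = 25.1/1984 Ω = 12.65 mA.
P = I²·R_s = (12.65 mA)² × 1.50 kΩ = 240 mW.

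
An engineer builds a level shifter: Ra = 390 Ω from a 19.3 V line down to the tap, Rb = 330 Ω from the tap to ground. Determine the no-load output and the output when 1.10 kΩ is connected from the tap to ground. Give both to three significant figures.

Unloaded: 8.85 V; loaded: 7.61 V

Open-circuit: V = 19.3 × 330/(390 + 330) = 8.85 V.
With the load, Rb becomes Rb‖R_L = 253.8 Ω, so V = 19.3 × 253.8/643.8 = 7.61 V.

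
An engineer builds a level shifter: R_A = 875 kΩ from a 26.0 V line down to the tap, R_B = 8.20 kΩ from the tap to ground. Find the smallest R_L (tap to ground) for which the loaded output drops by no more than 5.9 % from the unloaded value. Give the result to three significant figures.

R_L(min) ≈ 130 kΩ

Output resistance R_th = R_A‖R_B = (875 × 8.20)/883.2 = 8.124 kΩ.
The fractional drop is R_th/(R_th + R_L); requiring this ≤ 0.0590 gives R_L ≥ R_th(1/0.0590 − 1) = 8.124 × 15.95 = 130 kΩ.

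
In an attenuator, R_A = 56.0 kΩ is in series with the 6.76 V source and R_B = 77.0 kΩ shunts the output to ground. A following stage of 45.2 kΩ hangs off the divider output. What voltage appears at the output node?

The load sits in parallel with R_B: R_B‖R_L = (77.0 × 45.2) / (77.0 + 45.2) = 28.48 kΩ.
V_out = 6.76 × 28.48 / (56.0 + 28.48) = 6.76 × 28.48/84.48 = 2.28 V.

V_out ≈ 2.28 V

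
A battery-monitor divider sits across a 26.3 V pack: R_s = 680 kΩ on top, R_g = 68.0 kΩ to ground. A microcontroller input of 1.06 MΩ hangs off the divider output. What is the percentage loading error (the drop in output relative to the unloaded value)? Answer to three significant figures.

The divider's output (Thévenin) resistance is R_s‖R_g = 61.82 kΩ.
Fractional drop under load = R_th/(R_th + R_L) = 61.82 / (61.82 + 1060) = 0.05511.
So the output falls by 5.51 %.

5.51 %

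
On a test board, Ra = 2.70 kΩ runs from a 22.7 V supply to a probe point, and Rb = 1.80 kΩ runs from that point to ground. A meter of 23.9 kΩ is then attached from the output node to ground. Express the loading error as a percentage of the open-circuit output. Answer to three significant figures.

The divider's output (Thévenin) resistance is Ra‖Rb = 1.080 kΩ.
Fractional drop under load = R_th/(R_th + R_L) = 1.080 / (1.080 + 23.9) = 0.04323.
So the output falls by 4.32 %.

4.32 %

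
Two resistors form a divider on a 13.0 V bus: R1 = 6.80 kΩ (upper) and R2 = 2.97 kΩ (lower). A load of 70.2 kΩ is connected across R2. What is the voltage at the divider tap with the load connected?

V_out ≈ 3.84 V

The load sits in parallel with R2: R2‖R_L = (2.97 × 70.2) / (2.97 + 70.2) = 2.849 kΩ.
V_out = 13.0 × 2.849 / (6.80 + 2.849) = 13.0 × 2.849/9.649 = 3.84 V.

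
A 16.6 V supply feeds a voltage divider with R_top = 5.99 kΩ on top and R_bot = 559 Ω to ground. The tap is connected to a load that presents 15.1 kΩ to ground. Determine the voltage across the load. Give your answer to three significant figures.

The load sits in parallel with R_bot: R_bot‖R_L = (559 × 15100) / (559 + 15100) = 539.0 Ω.
V_out = 16.6 × 539.0 / (5990 + 539.0) = 16.6 × 539.0/6529 = 1.37 V.
(Unloaded it would have been 1.42 V.)

V_out ≈ 1.37 V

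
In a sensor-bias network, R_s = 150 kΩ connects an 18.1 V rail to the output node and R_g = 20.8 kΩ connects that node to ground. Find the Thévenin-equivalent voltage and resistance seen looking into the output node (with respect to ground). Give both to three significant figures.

V_th is the open-circuit tap voltage: 18.1 × 20.8/(150 + 20.8) = 2.20 V.
With the supply zeroed, R_s and R_g appear in parallel from the tap: R_th = R_s‖R_g = (150 × 20.8)/170.8 = 18.3 kΩ.

V_th = 2.20 V, R_th = 18.3 kΩ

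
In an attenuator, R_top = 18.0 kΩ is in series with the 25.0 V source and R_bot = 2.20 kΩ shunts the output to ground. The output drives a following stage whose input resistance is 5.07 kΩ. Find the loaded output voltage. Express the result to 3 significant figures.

V_out ≈ 1.96 V

The load sits in parallel with R_bot: R_bot‖R_L = (2.20 × 5.07) / (2.20 + 5.07) = 1.534 kΩ.
V_out = 25.0 × 1.534 / (18.0 + 1.534) = 25.0 × 1.534/19.53 = 1.96 V.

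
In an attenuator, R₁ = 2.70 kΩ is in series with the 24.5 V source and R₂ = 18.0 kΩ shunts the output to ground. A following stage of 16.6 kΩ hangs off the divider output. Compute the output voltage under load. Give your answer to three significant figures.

The load sits in parallel with R₂: R₂‖R_L = (18.0 × 16.6) / (18.0 + 16.6) = 8.636 kΩ.
V_out = 24.5 × 8.636 / (2.70 + 8.636) = 24.5 × 8.636/11.34 = 18.7 V.
(Unloaded it would have been 21.3 V.)

V_out ≈ 18.7 V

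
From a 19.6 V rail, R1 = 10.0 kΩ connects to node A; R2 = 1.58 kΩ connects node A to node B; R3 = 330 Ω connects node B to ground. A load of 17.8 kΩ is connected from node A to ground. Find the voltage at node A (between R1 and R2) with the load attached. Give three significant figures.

Below node A the series string R2+R3 = 1910 Ω sits in parallel with the 17800 Ω load: 1725 Ω.
V_A = 19.6 × 1725/(10000 + 1725) = 2.88 V.

V ≈ 2.88 V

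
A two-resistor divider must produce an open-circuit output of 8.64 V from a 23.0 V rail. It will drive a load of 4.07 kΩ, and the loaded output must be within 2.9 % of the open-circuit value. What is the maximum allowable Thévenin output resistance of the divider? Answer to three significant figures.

Loading drop = R_th/(R_th + R_L) ≤ 0.0290, so R_th ≤ R_L · ε/(1−ε) = 4.07 kΩ × 0.0290/0.9710 = 122 Ω.

R_th ≤ 122 Ω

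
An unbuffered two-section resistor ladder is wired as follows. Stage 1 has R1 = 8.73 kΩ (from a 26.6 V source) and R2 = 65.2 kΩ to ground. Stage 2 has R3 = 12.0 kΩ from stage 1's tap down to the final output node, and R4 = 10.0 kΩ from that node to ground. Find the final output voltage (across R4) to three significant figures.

V_out ≈ 7.90 V

Stage 2 presents R3+R4 = 22.00 kΩ as a load on stage 1's tap.
Stage 1's lower leg becomes R2‖(R3+R4) = 16.45 kΩ, so V_mid = 26.6 × 16.45/25.18 = 17.38 V.
Stage 2 is itself unloaded: V_out = V_mid × R4/(R3+R4) = 17.38 × 10.0/22.00 = 7.90 V.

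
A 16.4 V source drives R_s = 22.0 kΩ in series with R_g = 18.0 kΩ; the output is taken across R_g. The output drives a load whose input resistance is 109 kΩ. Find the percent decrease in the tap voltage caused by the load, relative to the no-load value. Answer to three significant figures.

Unloaded V = 16.4 × 18.0/40.00 = 7.3800 V.
Loaded: R_g‖R_L = 15.45 kΩ, giving V = 16.4 × 15.45/37.45 = 6.7655 V.
Drop = (7.3800 − 6.7655) / 7.3800 = 8.33 %.

8.33 %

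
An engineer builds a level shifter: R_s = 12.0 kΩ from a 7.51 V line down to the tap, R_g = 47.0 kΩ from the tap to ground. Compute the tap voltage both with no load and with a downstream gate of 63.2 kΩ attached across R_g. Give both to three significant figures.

Unloaded: 5.98 V; loaded: 5.20 V

Open-circuit: V = 7.51 × 47.0/(12.0 + 47.0) = 5.98 V.
With the load, R_g becomes R_g‖R_L = 26.95 kΩ, so V = 7.51 × 26.95/38.95 = 5.20 V.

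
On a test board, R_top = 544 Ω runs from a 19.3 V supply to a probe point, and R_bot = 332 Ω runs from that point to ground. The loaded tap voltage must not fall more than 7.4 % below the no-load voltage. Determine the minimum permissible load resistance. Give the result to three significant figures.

Output resistance R_th = R_top‖R_bot = (544 × 332)/876.0 = 206.2 Ω.
The fractional drop is R_th/(R_th + R_L); requiring this ≤ 0.0740 gives R_L ≥ R_th(1/0.0740 − 1) = 206.2 × 12.51 = 2.58 kΩ.

R_L(min) ≈ 2.58 kΩ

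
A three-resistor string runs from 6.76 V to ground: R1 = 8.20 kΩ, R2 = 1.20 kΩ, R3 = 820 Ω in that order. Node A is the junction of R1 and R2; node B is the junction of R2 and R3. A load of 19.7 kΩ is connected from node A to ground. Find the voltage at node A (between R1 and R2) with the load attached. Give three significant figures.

Below node A the series string R2+R3 = 2020 Ω sits in parallel with the 19700 Ω load: 1832 Ω.
V_A = 6.76 × 1832/(8200 + 1832) = 1.23 V.

V ≈ 1.23 V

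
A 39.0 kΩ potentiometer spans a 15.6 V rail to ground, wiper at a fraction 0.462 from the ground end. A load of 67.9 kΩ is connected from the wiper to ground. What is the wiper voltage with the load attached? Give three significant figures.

The wiper splits the pot into (1−α)R = 20.98 kΩ above and αR = 18.02 kΩ below.
Lower section ‖ load = 14.24 kΩ.
V_wiper = 15.6 × 14.24/(20.98 + 14.24) = 6.31 V.

V ≈ 6.31 V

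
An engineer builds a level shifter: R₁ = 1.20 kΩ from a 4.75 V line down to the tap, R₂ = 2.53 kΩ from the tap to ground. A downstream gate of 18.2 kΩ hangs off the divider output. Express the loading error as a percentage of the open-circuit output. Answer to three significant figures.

4.28 %

The divider's output (Thévenin) resistance is R₁‖R₂ = 0.8139 kΩ.
Fractional drop under load = R_th/(R_th + R_L) = 0.8139 / (0.8139 + 18.2) = 0.04281.
So the output falls by 4.28 %.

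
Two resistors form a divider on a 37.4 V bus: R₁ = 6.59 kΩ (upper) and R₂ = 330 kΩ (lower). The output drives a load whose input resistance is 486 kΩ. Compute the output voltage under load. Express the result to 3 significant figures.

V_out ≈ 36.2 V

The load sits in parallel with R₂: R₂‖R_L = (330 × 486) / (330 + 486) = 196.5 kΩ.
V_out = 37.4 × 196.5 / (6.59 + 196.5) = 37.4 × 196.5/203.1 = 36.2 V.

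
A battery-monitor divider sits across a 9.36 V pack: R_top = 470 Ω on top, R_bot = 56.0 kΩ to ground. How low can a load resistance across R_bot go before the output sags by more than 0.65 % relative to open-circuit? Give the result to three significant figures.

Output resistance R_th = R_top‖R_bot = (470 × 56000)/56470 = 466.1 Ω.
The fractional drop is R_th/(R_th + R_L); requiring this ≤ 0.00650 gives R_L ≥ R_th(1/0.00650 − 1) = 466.1 × 152.8 = 71.2 kΩ.

R_L(min) ≈ 71.2 kΩ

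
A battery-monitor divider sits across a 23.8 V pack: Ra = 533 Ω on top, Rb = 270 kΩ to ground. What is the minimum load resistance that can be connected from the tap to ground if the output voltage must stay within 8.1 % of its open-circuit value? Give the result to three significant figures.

Output resistance R_th = Ra‖Rb = (533 × 270000)/270500 = 531.9 Ω.
The fractional drop is R_th/(R_th + R_L); requiring this ≤ 0.0810 gives R_L ≥ R_th(1/0.0810 − 1) = 531.9 × 11.35 = 6.04 kΩ.

R_L(min) ≈ 6.04 kΩ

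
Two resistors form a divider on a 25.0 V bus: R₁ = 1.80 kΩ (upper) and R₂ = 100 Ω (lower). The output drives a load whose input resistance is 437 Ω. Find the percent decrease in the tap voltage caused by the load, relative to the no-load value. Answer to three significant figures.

Unloaded V = 25.0 × 100/1900 = 1.316 V.
Loaded: R₂‖R_L = 81.38 Ω, giving V = 25.0 × 81.38/1881 = 1.081 V.
Drop = (1.316 − 1.081) / 1.316 = 17.8 %.

17.8 %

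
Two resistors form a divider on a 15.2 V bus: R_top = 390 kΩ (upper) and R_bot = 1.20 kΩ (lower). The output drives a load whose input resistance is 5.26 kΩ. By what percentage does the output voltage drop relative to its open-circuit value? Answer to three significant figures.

18.5 %

The divider's output (Thévenin) resistance is R_top‖R_bot = 1.196 kΩ.
Fractional drop under load = R_th/(R_th + R_L) = 1.196 / (1.196 + 5.26) = 0.1853.
So the output falls by 18.5 %.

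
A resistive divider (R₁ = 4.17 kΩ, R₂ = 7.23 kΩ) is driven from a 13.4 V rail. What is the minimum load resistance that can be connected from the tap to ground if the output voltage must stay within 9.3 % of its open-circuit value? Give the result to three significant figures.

Output resistance R_th = R₁‖R₂ = (4.17 × 7.23)/11.40 = 2.645 kΩ.
The fractional drop is R_th/(R_th + R_L); requiring this ≤ 0.0930 gives R_L ≥ R_th(1/0.0930 − 1) = 2.645 × 9.753 = 25.8 kΩ.

R_L(min) ≈ 25.8 kΩ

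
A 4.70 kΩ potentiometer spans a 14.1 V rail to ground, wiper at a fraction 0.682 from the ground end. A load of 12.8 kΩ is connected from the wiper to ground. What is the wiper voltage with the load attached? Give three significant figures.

V ≈ 8.91 V

The wiper splits the pot into (1−α)R = 1.495 kΩ above and αR = 3.205 kΩ below.
Lower section ‖ load = 2.563 kΩ.
V_wiper = 14.1 × 2.563/(1.495 + 2.563) = 8.91 V.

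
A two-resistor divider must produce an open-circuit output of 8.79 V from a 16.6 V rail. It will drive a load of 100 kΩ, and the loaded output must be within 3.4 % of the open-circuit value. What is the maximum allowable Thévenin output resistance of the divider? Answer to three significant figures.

R_th ≤ 3.52 kΩ

Loading drop = R_th/(R_th + R_L) ≤ 0.0340, so R_th ≤ R_L · ε/(1−ε) = 100 kΩ × 0.0340/0.9660 = 3.52 kΩ.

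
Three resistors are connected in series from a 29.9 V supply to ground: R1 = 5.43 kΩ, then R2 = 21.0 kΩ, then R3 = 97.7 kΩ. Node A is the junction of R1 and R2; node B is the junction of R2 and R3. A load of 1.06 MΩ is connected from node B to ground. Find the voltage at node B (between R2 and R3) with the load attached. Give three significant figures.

At node B, R3 is in parallel with the load: R3‖R_L = 89.45 kΩ.
Below node A the resistance is R2 + (R3‖R_L) = 110.5 kΩ, so V_A = 29.9 × 110.5/115.9 = 28.50 V.
Then V_B = V_A × (R3‖R_L)/(R2 + R3‖R_L) = 28.50 × 89.45/110.5 = 23.1 V.

V ≈ 23.1 V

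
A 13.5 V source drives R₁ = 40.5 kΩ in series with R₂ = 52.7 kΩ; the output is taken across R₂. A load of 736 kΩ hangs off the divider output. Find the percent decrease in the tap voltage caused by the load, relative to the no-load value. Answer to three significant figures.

The divider's output (Thévenin) resistance is R₁‖R₂ = 22.90 kΩ.
Fractional drop under load = R_th/(R_th + R_L) = 22.90 / (22.90 + 736) = 0.03018.
So the output falls by 3.02 %.

3.02 %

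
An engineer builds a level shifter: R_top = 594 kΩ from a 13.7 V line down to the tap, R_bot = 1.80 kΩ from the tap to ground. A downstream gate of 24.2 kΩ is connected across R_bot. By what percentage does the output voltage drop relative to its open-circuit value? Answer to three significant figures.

6.90 %

The divider's output (Thévenin) resistance is R_top‖R_bot = 1.795 kΩ.
Fractional drop under load = R_th/(R_th + R_L) = 1.795 / (1.795 + 24.2) = 0.06904.
So the output falls by 6.90 %.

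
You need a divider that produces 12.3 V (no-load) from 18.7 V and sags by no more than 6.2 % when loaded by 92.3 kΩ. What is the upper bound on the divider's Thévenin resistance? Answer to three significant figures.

Loading drop = R_th/(R_th + R_L) ≤ 0.0620, so R_th ≤ R_L · ε/(1−ε) = 92.3 kΩ × 0.0620/0.9380 = 6.10 kΩ.
(Any R1, R2 with R2/(R1+R2) = 0.658 and R1‖R2 ≤ 6.10 kΩ will meet the spec.)

R_th ≤ 6.10 kΩ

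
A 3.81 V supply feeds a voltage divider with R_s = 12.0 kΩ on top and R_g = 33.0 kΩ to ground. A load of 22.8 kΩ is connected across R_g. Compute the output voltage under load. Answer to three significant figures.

V_out ≈ 2.02 V

The load sits in parallel with R_g: R_g‖R_L = (33.0 × 22.8) / (33.0 + 22.8) = 13.48 kΩ.
V_out = 3.81 × 13.48 / (12.0 + 13.48) = 3.81 × 13.48/25.48 = 2.02 V.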